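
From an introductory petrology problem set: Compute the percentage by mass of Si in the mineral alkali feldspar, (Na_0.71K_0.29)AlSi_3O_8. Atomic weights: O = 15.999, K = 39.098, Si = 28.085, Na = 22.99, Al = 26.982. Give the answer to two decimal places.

31.57 weight percent

Formula mass = 0.71·22.99 + 0.29·39.098 + 1·26.982 + 3·28.085 + 8·15.999 = 266.890 g/mol, of which 84.255 g is Si.
So Si makes up 84.255/266.890 = 0.3157 of the mass, i.e. 31.57%.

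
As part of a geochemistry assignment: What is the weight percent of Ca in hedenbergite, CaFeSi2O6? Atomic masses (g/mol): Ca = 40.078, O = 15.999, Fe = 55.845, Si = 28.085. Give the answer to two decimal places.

16.15 mass %

Molar mass of CaFeSi2O6: 1*40.078 + 1*55.845 + 2*28.085 + 6*15.999 = 248.087 g/mol.
Mass of Ca per formula unit: 1 × 40.078 = 40.078 g.
Weight fraction Ca = 40.078 / 248.087 = 0.1615.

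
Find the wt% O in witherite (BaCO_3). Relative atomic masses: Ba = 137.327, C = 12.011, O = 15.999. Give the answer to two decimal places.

24.32 weight percent

Molar mass of BaCO_3: 1*137.327 + 1*12.011 + 3*15.999 = 197.335 g/mol.
Mass of O per formula unit: 3 × 15.999 = 47.997 g.
Weight fraction O = 47.997 / 197.335 = 0.2432.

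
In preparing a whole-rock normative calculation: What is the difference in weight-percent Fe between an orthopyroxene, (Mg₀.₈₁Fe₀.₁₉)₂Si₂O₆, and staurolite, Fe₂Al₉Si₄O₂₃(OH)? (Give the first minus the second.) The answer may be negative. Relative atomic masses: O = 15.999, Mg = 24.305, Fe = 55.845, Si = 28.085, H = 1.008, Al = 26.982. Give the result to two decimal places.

M((Mg₀.₈₁Fe₀.₁₉)₂Si₂O₆) = 212.759 g/mol, so wt% Fe = 21.221/212.759 × 100 = 9.97%.
M(Fe₂Al₉Si₄O₂₃(OH)) = 851.852 g/mol, so wt% Fe = 111.690/851.852 × 100 = 13.11%.
9.97 − 13.11 = -3.14 pp.

-3.14 percentage points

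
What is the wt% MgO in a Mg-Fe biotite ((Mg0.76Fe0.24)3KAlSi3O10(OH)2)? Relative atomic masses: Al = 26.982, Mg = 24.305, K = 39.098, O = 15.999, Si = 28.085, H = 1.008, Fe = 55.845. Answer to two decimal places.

M((Mg0.76Fe0.24)3KAlSi3O10(OH)2) = 439.963 g/mol; M(MgO) = 40.304 g/mol.
Moles MgO per formula unit = 2.28 Mg ÷ 1 = 2.2800.
MgO fraction = (2.2800 × 40.304) / 439.963 = 91.893/439.963 = 0.2089.

20.89 wt%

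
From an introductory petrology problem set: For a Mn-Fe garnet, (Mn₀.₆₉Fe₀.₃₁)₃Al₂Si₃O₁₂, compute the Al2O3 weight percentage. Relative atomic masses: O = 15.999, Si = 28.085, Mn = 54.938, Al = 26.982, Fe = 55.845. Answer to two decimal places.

Molar mass of (Mn₀.₆₉Fe₀.₃₁)₃Al₂Si₃O₁₂ = 2.07·54.938 + 0.93·55.845 + 2·26.982 + 3·28.085 + 12·15.999 = 495.865 g/mol.
Each formula unit contains 2 Al, equivalent to 2/2 = 1.0000 mol Al2O3.
M(Al2O3) = 2×26.982 + 3×15.999 = 101.961 g/mol.
Mass of Al2O3 per formula unit = 1.0000 × 101.961 = 101.961 g.
Al2O3 wt% = 101.961 / 495.865 × 100 = 20.56%.

20.56 wt%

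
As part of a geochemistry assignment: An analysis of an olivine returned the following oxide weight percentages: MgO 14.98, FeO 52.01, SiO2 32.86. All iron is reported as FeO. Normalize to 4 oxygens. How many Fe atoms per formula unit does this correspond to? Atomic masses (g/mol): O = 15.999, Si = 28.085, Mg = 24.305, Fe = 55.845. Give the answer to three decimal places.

1.323 Fe apfu

14.98 wt% MgO ÷ 40.304 g/mol = 0.37168 mol, giving 0.37168 Mg and 0.37168 O.
52.01 wt% FeO ÷ 71.844 g/mol = 0.72393 mol, giving 0.72393 Fe and 0.72393 O.
32.86 wt% SiO2 ÷ 60.083 g/mol = 0.54691 mol, giving 0.54691 Si and 1.09382 O.
Oxygen sums to 2.18943; scaling by 4/2.18943 = 1.82696 puts the formula on 4 O.
Fe: 0.72393 × 1.82696 = 1.323 atoms per formula unit.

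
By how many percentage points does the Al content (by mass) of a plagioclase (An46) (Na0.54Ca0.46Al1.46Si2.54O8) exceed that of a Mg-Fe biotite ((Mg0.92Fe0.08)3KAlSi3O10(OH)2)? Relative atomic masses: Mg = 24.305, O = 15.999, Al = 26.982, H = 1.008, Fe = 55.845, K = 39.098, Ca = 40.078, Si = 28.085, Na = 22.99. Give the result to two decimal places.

M(Na0.54Ca0.46Al1.46Si2.54O8) = 269.572 g/mol, so wt% Al = 39.394/269.572 × 100 = 14.61%.
M((Mg0.92Fe0.08)3KAlSi3O10(OH)2) = 424.824 g/mol, so wt% Al = 26.982/424.824 × 100 = 6.35%.
14.61 − 6.35 = 8.26 pp.

8.26 percentage points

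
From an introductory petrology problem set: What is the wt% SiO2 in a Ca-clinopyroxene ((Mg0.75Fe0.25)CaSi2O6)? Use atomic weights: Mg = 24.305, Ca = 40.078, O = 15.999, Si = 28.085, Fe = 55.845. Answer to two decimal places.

M((Mg0.75Fe0.25)CaSi2O6) = 224.432 g/mol; M(SiO2) = 60.083 g/mol.
Moles SiO2 per formula unit = 2 Si ÷ 1 = 2.0000.
SiO2 fraction = (2.0000 × 60.083) / 224.432 = 120.166/224.432 = 0.5354.

53.54 wt%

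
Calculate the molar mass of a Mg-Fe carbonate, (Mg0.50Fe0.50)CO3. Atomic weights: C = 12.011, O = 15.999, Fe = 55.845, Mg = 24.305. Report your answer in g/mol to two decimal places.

Mg: 0.50 × 24.305 = 12.1525
Fe: 0.50 × 55.845 = 27.9225
C: 1 × 12.011 = 12.0110
O: 3 × 15.999 = 47.9970
Summing the contributions gives the formula mass.

100.08 g/mol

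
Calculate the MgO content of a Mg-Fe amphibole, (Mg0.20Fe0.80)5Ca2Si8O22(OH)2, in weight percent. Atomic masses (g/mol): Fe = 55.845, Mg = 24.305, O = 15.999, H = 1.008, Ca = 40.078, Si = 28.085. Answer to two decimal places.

Formula mass = 938.513 g/mol.
1 Mg → 1.0000 mol MgO per formula unit; M(MgO) = 40.304, so MgO mass = 40.304 g.
40.304/938.513 × 100 = 4.29 wt%.

4.29 wt%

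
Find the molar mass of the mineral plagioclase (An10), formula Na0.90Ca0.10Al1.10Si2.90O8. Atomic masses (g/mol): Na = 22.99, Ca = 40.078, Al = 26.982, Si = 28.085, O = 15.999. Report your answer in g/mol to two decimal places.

263.82 g/mol

Na: 0.90 × 22.99 = 20.6910
Ca: 0.10 × 40.078 = 4.0078
Al: 1.10 × 26.982 = 29.6802
Si: 2.90 × 28.085 = 81.4465
O: 8 × 15.999 = 127.9920
Summing the contributions gives the formula mass.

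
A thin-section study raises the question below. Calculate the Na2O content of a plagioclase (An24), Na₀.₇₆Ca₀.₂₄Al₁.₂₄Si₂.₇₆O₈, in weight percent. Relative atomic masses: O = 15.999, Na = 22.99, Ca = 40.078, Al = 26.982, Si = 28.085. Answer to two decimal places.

M(Na₀.₇₆Ca₀.₂₄Al₁.₂₄Si₂.₇₆O₈) = 266.055 g/mol; M(Na2O) = 61.979 g/mol.
Moles Na2O per formula unit = 0.76 Na ÷ 2 = 0.3800.
Na2O fraction = (0.3800 × 61.979) / 266.055 = 23.552/266.055 = 0.0885.

8.85 wt%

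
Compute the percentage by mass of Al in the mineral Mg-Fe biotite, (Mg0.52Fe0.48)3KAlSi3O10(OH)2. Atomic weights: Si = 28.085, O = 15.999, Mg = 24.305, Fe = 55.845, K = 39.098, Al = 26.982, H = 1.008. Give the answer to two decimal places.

M((Mg0.52Fe0.48)3KAlSi3O10(OH)2) = 462.672 g/mol.
Al contributes 1 × 26.982 = 26.982 g per mole.
26.982/462.672 = 0.0583 → 5.83%.

5.83 weight percent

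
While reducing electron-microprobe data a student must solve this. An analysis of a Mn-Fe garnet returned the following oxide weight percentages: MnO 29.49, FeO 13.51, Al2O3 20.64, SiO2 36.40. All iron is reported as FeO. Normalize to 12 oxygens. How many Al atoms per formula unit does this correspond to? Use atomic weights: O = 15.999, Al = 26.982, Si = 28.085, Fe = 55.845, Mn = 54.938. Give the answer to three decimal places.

2.005 Al apfu

29.49 wt% MnO ÷ 70.937 g/mol = 0.41572 mol, giving 0.41572 Mn and 0.41572 O.
13.51 wt% FeO ÷ 71.844 g/mol = 0.18805 mol, giving 0.18805 Fe and 0.18805 O.
20.64 wt% Al2O3 ÷ 101.961 g/mol = 0.20243 mol, giving 0.40486 Al and 0.60729 O.
36.40 wt% SiO2 ÷ 60.083 g/mol = 0.60583 mol, giving 0.60583 Si and 1.21166 O.
Oxygen sums to 2.42272; scaling by 12/2.42272 = 4.95311 puts the formula on 12 O.
Al: 0.40486 × 4.95311 = 2.005 atoms per formula unit.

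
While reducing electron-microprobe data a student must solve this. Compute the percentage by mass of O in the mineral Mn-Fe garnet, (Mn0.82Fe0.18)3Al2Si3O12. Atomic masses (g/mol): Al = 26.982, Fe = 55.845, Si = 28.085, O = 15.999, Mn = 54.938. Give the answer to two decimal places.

M((Mn0.82Fe0.18)3Al2Si3O12) = 495.511 g/mol.
O contributes 12 × 15.999 = 191.988 g per mole.
191.988/495.511 = 0.3875 → 38.75%.

38.75 mass %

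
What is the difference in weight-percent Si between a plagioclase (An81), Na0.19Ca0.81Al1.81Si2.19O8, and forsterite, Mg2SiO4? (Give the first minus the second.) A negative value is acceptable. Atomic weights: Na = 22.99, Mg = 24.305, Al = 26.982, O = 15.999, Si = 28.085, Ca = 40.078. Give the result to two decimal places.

Si in Na0.19Ca0.81Al1.81Si2.19O8: molar mass 275.167 g/mol; 2.19×28.085 = 61.506 g → 22.35 wt%.
Si in Mg2SiO4: molar mass 140.691 g/mol; 1×28.085 = 28.085 g → 19.96 wt%.
Difference = 22.35 − 19.96 = 2.39 percentage points.

2.39 percentage points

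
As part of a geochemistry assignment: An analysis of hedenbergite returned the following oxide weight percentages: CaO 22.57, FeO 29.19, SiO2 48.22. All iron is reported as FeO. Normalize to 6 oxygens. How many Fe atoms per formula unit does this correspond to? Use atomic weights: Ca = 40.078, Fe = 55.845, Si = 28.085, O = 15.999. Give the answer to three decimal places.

22.57 wt% CaO ÷ 56.077 g/mol = 0.40248 mol, giving 0.40248 Ca and 0.40248 O.
29.19 wt% FeO ÷ 71.844 g/mol = 0.40630 mol, giving 0.40630 Fe and 0.40630 O.
48.22 wt% SiO2 ÷ 60.083 g/mol = 0.80256 mol, giving 0.80256 Si and 1.60512 O.
Oxygen sums to 2.41390; scaling by 6/2.41390 = 2.48560 puts the formula on 6 O.
Fe: 0.40630 × 2.48560 = 1.010 atoms per formula unit.

1.010 Fe apfu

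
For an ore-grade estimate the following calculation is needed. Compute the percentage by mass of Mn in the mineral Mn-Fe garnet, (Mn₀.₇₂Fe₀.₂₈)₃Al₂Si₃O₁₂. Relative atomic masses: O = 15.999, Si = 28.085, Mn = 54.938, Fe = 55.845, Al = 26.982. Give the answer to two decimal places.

23.94 weight percent

M((Mn₀.₇₂Fe₀.₂₈)₃Al₂Si₃O₁₂) = 495.783 g/mol.
Mn contributes 2.16 × 54.938 = 118.666 g per mole.
118.666/495.783 = 0.2394 → 23.94%.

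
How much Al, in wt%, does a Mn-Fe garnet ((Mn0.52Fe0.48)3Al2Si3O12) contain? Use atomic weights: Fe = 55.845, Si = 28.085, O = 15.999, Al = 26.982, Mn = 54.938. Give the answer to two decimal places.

10.87 wt%

Formula mass = 1.56*54.938 + 1.44*55.845 + 2*26.982 + 3*28.085 + 12*15.999 = 496.327 g/mol, of which 53.964 g is Al.
So Al makes up 53.964/496.327 = 0.1087 of the mass, i.e. 10.87%.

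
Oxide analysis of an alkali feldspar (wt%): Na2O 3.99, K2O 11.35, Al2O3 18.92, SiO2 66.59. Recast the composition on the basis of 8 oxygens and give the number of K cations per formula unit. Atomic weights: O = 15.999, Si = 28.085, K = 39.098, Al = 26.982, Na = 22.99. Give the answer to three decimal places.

3.99 wt% Na2O ÷ 61.979 g/mol = 0.06438 mol, giving 0.12876 Na and 0.06438 O.
11.35 wt% K2O ÷ 94.195 g/mol = 0.12049 mol, giving 0.24098 K and 0.12049 O.
18.92 wt% Al2O3 ÷ 101.961 g/mol = 0.18556 mol, giving 0.37112 Al and 0.55668 O.
66.59 wt% SiO2 ÷ 60.083 g/mol = 1.10830 mol, giving 1.10830 Si and 2.21660 O.
Oxygen sums to 2.95815; scaling by 8/2.95815 = 2.70439 puts the formula on 8 O.
K: 0.24098 × 2.70439 = 0.652 atoms per formula unit.

0.652 K apfu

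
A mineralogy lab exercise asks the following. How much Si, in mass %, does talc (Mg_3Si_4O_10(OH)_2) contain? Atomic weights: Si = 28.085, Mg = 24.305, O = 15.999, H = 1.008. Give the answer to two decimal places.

Formula mass = 3·24.305 + 4·28.085 + 12·15.999 + 2·1.008 = 379.259 g/mol, of which 112.340 g is Si.
So Si makes up 112.340/379.259 = 0.2962 of the mass, i.e. 29.62%.

29.62 mass %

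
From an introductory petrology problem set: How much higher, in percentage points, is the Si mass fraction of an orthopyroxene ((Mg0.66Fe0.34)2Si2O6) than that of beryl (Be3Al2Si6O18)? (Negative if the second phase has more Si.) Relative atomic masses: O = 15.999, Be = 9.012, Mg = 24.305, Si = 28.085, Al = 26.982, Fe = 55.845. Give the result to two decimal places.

-6.07 percentage points

Si in (Mg0.66Fe0.34)2Si2O6: molar mass 222.221 g/mol; 2×28.085 = 56.170 g → 25.28 wt%.
Si in Be3Al2Si6O18: molar mass 537.492 g/mol; 6×28.085 = 168.510 g → 31.35 wt%.
Difference = 25.28 − 31.35 = -6.07 percentage points.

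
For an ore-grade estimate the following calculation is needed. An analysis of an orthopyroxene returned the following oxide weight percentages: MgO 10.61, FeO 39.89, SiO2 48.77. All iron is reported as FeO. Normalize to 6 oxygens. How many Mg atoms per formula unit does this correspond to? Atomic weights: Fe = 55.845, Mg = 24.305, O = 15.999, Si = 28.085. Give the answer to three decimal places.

MgO (M=40.304): mol = 0.26325; Mg = 0.26325, O = 0.26325.
FeO (M=71.844): mol = 0.55523; Fe = 0.55523, O = 0.55523.
SiO2 (M=60.083): mol = 0.81171; Si = 0.81171, O = 1.62342.
ΣO = 2.44190; factor = 6/ΣO = 2.45710.
Mg apfu = 0.26325 × 2.45710 = 0.647.

0.647 Mg apfu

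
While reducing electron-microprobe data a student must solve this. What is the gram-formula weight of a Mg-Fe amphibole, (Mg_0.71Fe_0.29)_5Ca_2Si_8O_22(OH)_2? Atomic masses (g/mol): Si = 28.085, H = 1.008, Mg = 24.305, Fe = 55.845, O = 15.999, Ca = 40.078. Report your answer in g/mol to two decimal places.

858.09 g/mol

M = 3.55*24.305 + 1.45*55.845 + 2*40.078 + 8*28.085 + 24*15.999 + 2*1.008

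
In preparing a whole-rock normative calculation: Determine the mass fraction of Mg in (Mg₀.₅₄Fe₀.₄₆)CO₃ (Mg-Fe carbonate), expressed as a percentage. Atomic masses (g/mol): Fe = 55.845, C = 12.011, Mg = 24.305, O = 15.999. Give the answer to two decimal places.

Molar mass of (Mg₀.₅₄Fe₀.₄₆)CO₃: 0.54×24.305 + 0.46×55.845 + 1×12.011 + 3×15.999 = 98.821 g/mol.
Mass of Mg per formula unit: 0.54 × 24.305 = 13.125 g.
Weight fraction Mg = 13.125 / 98.821 = 0.1328.

13.28 weight percent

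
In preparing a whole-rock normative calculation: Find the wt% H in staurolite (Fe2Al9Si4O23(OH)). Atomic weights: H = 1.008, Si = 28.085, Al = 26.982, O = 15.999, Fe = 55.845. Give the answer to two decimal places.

0.12 mass %

Formula mass = 2*55.845 + 9*26.982 + 4*28.085 + 24*15.999 + 1*1.008 = 851.852 g/mol, of which 1.008 g is H.
So H makes up 1.008/851.852 = 0.0012 of the mass, i.e. 0.12%.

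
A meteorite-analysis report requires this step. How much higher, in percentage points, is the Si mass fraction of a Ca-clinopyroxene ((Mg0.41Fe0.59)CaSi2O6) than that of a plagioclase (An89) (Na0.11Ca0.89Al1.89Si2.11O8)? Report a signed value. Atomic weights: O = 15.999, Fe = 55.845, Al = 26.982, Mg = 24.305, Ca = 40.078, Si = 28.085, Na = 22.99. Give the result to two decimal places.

M((Mg0.41Fe0.59)CaSi2O6) = 235.156 g/mol, so wt% Si = 56.170/235.156 × 100 = 23.89%.
M(Na0.11Ca0.89Al1.89Si2.11O8) = 276.446 g/mol, so wt% Si = 59.259/276.446 × 100 = 21.44%.
23.89 − 21.44 = 2.45 pp.

2.45 percentage points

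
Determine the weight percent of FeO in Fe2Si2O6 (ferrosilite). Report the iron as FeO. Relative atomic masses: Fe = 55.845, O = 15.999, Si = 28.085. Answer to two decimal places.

Molar mass of Fe2Si2O6 = 2·55.845 + 2·28.085 + 6·15.999 = 263.854 g/mol.
Each formula unit contains 2 Fe, equivalent to 2/1 = 2.0000 mol FeO.
M(FeO) = 1×55.845 + 1×15.999 = 71.844 g/mol.
Mass of FeO per formula unit = 2.0000 × 71.844 = 143.688 g.
FeO wt% = 143.688 / 263.854 × 100 = 54.46%.

54.46 wt%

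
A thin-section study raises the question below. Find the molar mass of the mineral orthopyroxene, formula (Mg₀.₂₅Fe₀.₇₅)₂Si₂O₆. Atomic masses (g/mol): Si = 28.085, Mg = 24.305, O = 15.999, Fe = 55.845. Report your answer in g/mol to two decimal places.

248.08 g/mol

Mg: 0.50 × 24.305 = 12.1525
Fe: 1.50 × 55.845 = 83.7675
Si: 2 × 28.085 = 56.1700
O: 6 × 15.999 = 95.9940
Summing the contributions gives the formula mass.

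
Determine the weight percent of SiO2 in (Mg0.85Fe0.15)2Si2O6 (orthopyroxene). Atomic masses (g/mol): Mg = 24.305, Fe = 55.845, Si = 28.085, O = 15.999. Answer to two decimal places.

Molar mass of (Mg0.85Fe0.15)2Si2O6 = 1.70·24.305 + 0.30·55.845 + 2·28.085 + 6·15.999 = 210.236 g/mol.
Each formula unit contains 2 Si, equivalent to 2/1 = 2.0000 mol SiO2.
M(SiO2) = 1×28.085 + 2×15.999 = 60.083 g/mol.
Mass of SiO2 per formula unit = 2.0000 × 60.083 = 120.166 g.
SiO2 wt% = 120.166 / 210.236 × 100 = 57.16%.

57.16 wt%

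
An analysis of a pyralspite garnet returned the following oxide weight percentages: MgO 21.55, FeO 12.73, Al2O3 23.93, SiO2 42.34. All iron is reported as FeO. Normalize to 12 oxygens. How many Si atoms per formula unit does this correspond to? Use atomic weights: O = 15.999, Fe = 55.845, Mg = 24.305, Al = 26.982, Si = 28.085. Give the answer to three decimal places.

MgO: 21.55/40.304 = 0.53469 mol → 0.53469 mol Mg, 0.53469 mol O.
FeO: 12.73/71.844 = 0.17719 mol → 0.17719 mol Fe, 0.17719 mol O.
Al2O3: 23.93/101.961 = 0.23470 mol → 0.46940 mol Al, 0.70410 mol O.
SiO2: 42.34/60.083 = 0.70469 mol → 0.70469 mol Si, 1.40938 mol O.
Total oxygen = 2.82536 mol. Normalization factor = 12/2.82536 = 4.24725.
Si per 12 O = 0.70469 × 4.24725 = 2.993.

2.993 Si apfu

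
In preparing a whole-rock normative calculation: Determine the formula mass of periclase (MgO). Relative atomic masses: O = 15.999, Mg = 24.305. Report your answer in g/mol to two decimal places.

40.30 g/mol

M = 1×24.305 + 1×15.999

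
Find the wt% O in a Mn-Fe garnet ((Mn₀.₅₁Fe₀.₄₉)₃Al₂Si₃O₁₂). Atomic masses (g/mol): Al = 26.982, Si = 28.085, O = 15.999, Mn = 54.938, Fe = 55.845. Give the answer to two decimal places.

38.68 mass %

Formula mass = 1.53*54.938 + 1.47*55.845 + 2*26.982 + 3*28.085 + 12*15.999 = 496.354 g/mol, of which 191.988 g is O.
So O makes up 191.988/496.354 = 0.3868 of the mass, i.e. 38.68%.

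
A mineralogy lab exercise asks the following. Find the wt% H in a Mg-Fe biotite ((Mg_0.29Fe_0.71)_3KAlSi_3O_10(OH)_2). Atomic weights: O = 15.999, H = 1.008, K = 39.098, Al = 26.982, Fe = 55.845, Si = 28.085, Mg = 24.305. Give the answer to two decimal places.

0.42 mass %

Molar mass of (Mg_0.29Fe_0.71)_3KAlSi_3O_10(OH)_2: 0.87*24.305 + 2.13*55.845 + 1*39.098 + 1*26.982 + 3*28.085 + 12*15.999 + 2*1.008 = 484.434 g/mol.
Mass of H per formula unit: 2 × 1.008 = 2.016 g.
Weight fraction H = 2.016 / 484.434 = 0.0042.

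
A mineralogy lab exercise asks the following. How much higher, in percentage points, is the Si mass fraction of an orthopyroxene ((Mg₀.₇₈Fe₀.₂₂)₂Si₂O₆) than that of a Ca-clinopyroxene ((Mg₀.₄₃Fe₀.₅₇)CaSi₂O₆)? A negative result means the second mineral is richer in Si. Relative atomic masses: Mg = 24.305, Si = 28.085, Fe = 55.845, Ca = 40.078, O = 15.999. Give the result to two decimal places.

2.22 percentage points

Si in (Mg₀.₇₈Fe₀.₂₂)₂Si₂O₆: molar mass 214.652 g/mol; 2×28.085 = 56.170 g → 26.17 wt%.
Si in (Mg₀.₄₃Fe₀.₅₇)CaSi₂O₆: molar mass 234.525 g/mol; 2×28.085 = 56.170 g → 23.95 wt%.
Difference = 26.17 − 23.95 = 2.22 percentage points.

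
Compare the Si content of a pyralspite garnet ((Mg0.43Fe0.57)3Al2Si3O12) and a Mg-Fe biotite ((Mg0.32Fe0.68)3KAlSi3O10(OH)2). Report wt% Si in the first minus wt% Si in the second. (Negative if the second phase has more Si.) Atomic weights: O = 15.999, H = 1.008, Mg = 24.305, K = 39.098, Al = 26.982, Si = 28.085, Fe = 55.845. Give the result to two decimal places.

0.94 percentage points

Si in (Mg0.43Fe0.57)3Al2Si3O12: molar mass 457.055 g/mol; 3×28.085 = 84.255 g → 18.43 wt%.
Si in (Mg0.32Fe0.68)3KAlSi3O10(OH)2: molar mass 481.596 g/mol; 3×28.085 = 84.255 g → 17.49 wt%.
Difference = 18.43 − 17.49 = 0.94 percentage points.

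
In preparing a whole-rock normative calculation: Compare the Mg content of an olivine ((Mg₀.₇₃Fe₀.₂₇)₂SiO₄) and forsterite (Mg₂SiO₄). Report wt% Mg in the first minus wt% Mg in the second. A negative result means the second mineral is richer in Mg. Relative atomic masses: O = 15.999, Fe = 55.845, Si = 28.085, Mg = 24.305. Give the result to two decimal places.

-12.05 percentage points

Mg in (Mg₀.₇₃Fe₀.₂₇)₂SiO₄: molar mass 157.723 g/mol; 1.46×24.305 = 35.485 g → 22.50 wt%.
Mg in Mg₂SiO₄: molar mass 140.691 g/mol; 2×24.305 = 48.610 g → 34.55 wt%.
Difference = 22.50 − 34.55 = -12.05 percentage points.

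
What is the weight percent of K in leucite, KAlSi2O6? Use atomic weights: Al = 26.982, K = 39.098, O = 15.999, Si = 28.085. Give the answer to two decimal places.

Molar mass of KAlSi2O6: 1*39.098 + 1*26.982 + 2*28.085 + 6*15.999 = 218.244 g/mol.
Mass of K per formula unit: 1 × 39.098 = 39.098 g.
Weight fraction K = 39.098 / 218.244 = 0.1791.

17.91 weight percent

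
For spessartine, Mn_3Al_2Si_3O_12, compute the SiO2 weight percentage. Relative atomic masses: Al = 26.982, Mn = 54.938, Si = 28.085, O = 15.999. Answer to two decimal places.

36.41 wt%

Molar mass of Mn_3Al_2Si_3O_12 = 3*54.938 + 2*26.982 + 3*28.085 + 12*15.999 = 495.021 g/mol.
Each formula unit contains 3 Si, equivalent to 3/1 = 3.0000 mol SiO2.
M(SiO2) = 1×28.085 + 2×15.999 = 60.083 g/mol.
Mass of SiO2 per formula unit = 3.0000 × 60.083 = 180.249 g.
SiO2 wt% = 180.249 / 495.021 × 100 = 36.41%.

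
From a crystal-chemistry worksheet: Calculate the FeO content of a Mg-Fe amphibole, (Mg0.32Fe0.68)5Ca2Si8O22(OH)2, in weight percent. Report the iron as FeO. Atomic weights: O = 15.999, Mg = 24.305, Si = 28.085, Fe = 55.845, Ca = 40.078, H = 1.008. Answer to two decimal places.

26.56 wt%

Formula mass = 919.589 g/mol.
3.40 Fe → 3.4000 mol FeO per formula unit; M(FeO) = 71.844, so FeO mass = 244.270 g.
244.270/919.589 × 100 = 26.56 wt%.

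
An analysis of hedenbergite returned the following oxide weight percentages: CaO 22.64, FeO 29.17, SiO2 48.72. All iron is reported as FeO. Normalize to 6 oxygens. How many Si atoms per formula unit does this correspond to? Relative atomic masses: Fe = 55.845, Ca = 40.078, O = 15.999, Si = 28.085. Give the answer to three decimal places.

2.001 Si apfu

22.64 wt% CaO ÷ 56.077 g/mol = 0.40373 mol, giving 0.40373 Ca and 0.40373 O.
29.17 wt% FeO ÷ 71.844 g/mol = 0.40602 mol, giving 0.40602 Fe and 0.40602 O.
48.72 wt% SiO2 ÷ 60.083 g/mol = 0.81088 mol, giving 0.81088 Si and 1.62176 O.
Oxygen sums to 2.43151; scaling by 6/2.43151 = 2.46760 puts the formula on 6 O.
Si: 0.81088 × 2.46760 = 2.001 atoms per formula unit.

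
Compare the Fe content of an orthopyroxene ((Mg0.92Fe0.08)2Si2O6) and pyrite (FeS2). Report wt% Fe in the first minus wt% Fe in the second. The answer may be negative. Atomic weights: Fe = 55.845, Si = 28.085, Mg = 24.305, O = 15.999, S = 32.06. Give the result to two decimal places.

First mineral: 8.935 g Fe in 205.820 g formula = 4.34 wt% Fe.
Second mineral: 55.845 g Fe in 119.965 g formula = 46.55 wt% Fe.
4.34% − 46.55% gives a difference of -42.21 percentage points.

-42.21 percentage points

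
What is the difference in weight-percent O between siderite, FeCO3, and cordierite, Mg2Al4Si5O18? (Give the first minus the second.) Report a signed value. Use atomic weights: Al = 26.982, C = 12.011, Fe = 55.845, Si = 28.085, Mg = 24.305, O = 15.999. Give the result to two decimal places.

First mineral: 47.997 g O in 115.853 g formula = 41.43 wt% O.
Second mineral: 287.982 g O in 584.945 g formula = 49.23 wt% O.
41.43% − 49.23% gives a difference of -7.80 percentage points.

-7.80 percentage points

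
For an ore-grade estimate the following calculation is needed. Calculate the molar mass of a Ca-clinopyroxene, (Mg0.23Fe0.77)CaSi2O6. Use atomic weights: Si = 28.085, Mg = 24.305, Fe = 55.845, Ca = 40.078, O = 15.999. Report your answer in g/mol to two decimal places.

M = 0.23*24.305 + 0.77*55.845 + 1*40.078 + 2*28.085 + 6*15.999

240.83 g/mol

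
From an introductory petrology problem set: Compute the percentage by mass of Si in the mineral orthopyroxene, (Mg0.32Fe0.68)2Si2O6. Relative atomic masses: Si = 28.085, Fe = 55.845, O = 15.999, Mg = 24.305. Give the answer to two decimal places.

M((Mg0.32Fe0.68)2Si2O6) = 243.668 g/mol.
Si contributes 2 × 28.085 = 56.170 g per mole.
56.170/243.668 = 0.2305 → 23.05%.

23.05 wt%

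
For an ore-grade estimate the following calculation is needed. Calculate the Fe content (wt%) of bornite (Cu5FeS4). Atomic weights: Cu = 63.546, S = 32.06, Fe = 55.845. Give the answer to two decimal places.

Molar mass of Cu5FeS4: 5*63.546 + 1*55.845 + 4*32.06 = 501.815 g/mol.
Mass of Fe per formula unit: 1 × 55.845 = 55.845 g.
Weight fraction Fe = 55.845 / 501.815 = 0.1113.

11.13 wt%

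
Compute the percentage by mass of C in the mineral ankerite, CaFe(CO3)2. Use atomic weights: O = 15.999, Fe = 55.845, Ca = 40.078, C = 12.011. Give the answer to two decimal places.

11.12 wt%

Formula mass = 1·40.078 + 1·55.845 + 2·12.011 + 6·15.999 = 215.939 g/mol, of which 24.022 g is C.
So C makes up 24.022/215.939 = 0.1112 of the mass, i.e. 11.12%.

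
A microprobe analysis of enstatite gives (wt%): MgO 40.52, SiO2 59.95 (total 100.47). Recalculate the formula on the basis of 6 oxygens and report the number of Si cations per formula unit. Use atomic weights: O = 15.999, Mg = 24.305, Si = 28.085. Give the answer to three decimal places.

1.995 Si apfu

MgO: 40.52/40.304 = 1.00536 mol → 1.00536 mol Mg, 1.00536 mol O.
SiO2: 59.95/60.083 = 0.99779 mol → 0.99779 mol Si, 1.99558 mol O.
Total oxygen = 3.00094 mol. Normalization factor = 6/3.00094 = 1.99937.
Si per 6 O = 0.99779 × 1.99937 = 1.995.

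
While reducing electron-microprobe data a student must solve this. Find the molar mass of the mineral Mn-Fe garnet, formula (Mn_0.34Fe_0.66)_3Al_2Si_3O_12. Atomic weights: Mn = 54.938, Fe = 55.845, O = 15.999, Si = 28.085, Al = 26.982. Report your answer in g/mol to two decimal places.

M = 1.02×54.938 + 1.98×55.845 + 2×26.982 + 3×28.085 + 12×15.999

496.82 g/mol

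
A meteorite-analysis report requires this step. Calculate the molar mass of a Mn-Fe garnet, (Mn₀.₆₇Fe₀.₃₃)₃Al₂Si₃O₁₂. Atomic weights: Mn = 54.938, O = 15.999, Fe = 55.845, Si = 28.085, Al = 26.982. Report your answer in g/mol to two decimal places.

M = 2.01*54.938 + 0.99*55.845 + 2*26.982 + 3*28.085 + 12*15.999

495.92 g/mol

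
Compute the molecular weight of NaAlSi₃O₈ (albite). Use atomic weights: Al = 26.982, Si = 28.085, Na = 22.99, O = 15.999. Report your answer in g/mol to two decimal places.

262.22 g/mol

Na: 1 × 22.99 = 22.9900
Al: 1 × 26.982 = 26.9820
Si: 3 × 28.085 = 84.2550
O: 8 × 15.999 = 127.9920
Summing the contributions gives the formula mass.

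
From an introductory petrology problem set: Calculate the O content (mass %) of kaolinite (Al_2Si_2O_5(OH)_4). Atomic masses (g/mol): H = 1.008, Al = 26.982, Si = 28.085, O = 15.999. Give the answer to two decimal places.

55.78 mass %

Molar mass of Al_2Si_2O_5(OH)_4: 2*26.982 + 2*28.085 + 9*15.999 + 4*1.008 = 258.157 g/mol.
Mass of O per formula unit: 9 × 15.999 = 143.991 g.
Weight fraction O = 143.991 / 258.157 = 0.5578.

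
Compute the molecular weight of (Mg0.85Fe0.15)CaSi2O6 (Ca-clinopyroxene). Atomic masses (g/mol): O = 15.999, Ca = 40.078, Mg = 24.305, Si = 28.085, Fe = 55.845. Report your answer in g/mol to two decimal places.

The formula mass is the sum 0.85*24.305 + 0.15*55.845 + 1*40.078 + 2*28.085 + 6*15.999.

221.28 g/mol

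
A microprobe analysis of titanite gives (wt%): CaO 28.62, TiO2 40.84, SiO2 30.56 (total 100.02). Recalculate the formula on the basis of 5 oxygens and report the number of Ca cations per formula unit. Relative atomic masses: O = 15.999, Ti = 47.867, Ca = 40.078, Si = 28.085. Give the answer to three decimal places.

28.62 wt% CaO ÷ 56.077 g/mol = 0.51037 mol, giving 0.51037 Ca and 0.51037 O.
40.84 wt% TiO2 ÷ 79.865 g/mol = 0.51136 mol, giving 0.51136 Ti and 1.02272 O.
30.56 wt% SiO2 ÷ 60.083 g/mol = 0.50863 mol, giving 0.50863 Si and 1.01726 O.
Oxygen sums to 2.55035; scaling by 5/2.55035 = 1.96052 puts the formula on 5 O.
Ca: 0.51037 × 1.96052 = 1.001 atoms per formula unit.

1.001 Ca apfu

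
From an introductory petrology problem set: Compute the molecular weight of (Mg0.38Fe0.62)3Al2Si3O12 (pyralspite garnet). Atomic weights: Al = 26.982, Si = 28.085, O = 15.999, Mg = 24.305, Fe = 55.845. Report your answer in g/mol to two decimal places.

461.79 g/mol

M = 1.14×24.305 + 1.86×55.845 + 2×26.982 + 3×28.085 + 12×15.999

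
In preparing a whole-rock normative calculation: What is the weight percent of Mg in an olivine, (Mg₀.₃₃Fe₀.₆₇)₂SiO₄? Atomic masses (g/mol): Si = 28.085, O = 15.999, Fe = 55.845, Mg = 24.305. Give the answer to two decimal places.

Molar mass of (Mg₀.₃₃Fe₀.₆₇)₂SiO₄: 0.66×24.305 + 1.34×55.845 + 1×28.085 + 4×15.999 = 182.955 g/mol.
Mass of Mg per formula unit: 0.66 × 24.305 = 16.041 g.
Weight fraction Mg = 16.041 / 182.955 = 0.0877.

8.77 weight percent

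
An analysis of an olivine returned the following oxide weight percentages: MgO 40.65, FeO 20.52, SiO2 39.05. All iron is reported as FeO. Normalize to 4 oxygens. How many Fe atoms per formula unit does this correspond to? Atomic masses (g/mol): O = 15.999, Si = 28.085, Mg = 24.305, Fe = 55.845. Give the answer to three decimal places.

0.440 Fe apfu

MgO (M=40.304): mol = 1.00858; Mg = 1.00858, O = 1.00858.
FeO (M=71.844): mol = 0.28562; Fe = 0.28562, O = 0.28562.
SiO2 (M=60.083): mol = 0.64993; Si = 0.64993, O = 1.29986.
ΣO = 2.59406; factor = 4/ΣO = 1.54198.
Fe apfu = 0.28562 × 1.54198 = 0.440.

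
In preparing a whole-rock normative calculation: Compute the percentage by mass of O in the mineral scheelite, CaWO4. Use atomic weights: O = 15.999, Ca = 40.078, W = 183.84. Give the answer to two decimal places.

Molar mass of CaWO4: 1×40.078 + 1×183.84 + 4×15.999 = 287.914 g/mol.
Mass of O per formula unit: 4 × 15.999 = 63.996 g.
Weight fraction O = 63.996 / 287.914 = 0.2223.

22.23 mass %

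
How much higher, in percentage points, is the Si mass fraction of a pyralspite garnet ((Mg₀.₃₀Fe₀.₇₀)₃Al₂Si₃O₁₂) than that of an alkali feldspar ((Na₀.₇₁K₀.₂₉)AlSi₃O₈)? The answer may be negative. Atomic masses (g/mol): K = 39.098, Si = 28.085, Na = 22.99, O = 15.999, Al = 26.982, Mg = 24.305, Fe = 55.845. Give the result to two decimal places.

M((Mg₀.₃₀Fe₀.₇₀)₃Al₂Si₃O₁₂) = 469.356 g/mol, so wt% Si = 84.255/469.356 × 100 = 17.95%.
M((Na₀.₇₁K₀.₂₉)AlSi₃O₈) = 266.890 g/mol, so wt% Si = 84.255/266.890 × 100 = 31.57%.
17.95 − 31.57 = -13.62 pp.

-13.62 percentage points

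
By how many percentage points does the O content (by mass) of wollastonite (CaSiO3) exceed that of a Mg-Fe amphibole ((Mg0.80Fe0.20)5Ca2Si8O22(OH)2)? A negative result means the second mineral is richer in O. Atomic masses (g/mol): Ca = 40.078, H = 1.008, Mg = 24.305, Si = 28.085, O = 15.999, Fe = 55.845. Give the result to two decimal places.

O in CaSiO3: molar mass 116.160 g/mol; 3×15.999 = 47.997 g → 41.32 wt%.
O in (Mg0.80Fe0.20)5Ca2Si8O22(OH)2: molar mass 843.893 g/mol; 24×15.999 = 383.976 g → 45.50 wt%.
Difference = 41.32 − 45.50 = -4.18 percentage points.

-4.18 percentage points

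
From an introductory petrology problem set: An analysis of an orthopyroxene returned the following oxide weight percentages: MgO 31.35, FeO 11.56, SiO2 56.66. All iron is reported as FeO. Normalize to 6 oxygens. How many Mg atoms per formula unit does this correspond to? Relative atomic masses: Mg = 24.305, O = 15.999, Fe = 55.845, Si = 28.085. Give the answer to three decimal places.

MgO (M=40.304): mol = 0.77784; Mg = 0.77784, O = 0.77784.
FeO (M=71.844): mol = 0.16090; Fe = 0.16090, O = 0.16090.
SiO2 (M=60.083): mol = 0.94303; Si = 0.94303, O = 1.88606.
ΣO = 2.82480; factor = 6/ΣO = 2.12404.
Mg apfu = 0.77784 × 2.12404 = 1.652.

1.652 Mg apfu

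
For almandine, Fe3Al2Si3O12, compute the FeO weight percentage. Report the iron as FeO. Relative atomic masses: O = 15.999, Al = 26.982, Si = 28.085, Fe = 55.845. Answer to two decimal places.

43.30 wt%

M(Fe3Al2Si3O12) = 497.742 g/mol; M(FeO) = 71.844 g/mol.
Moles FeO per formula unit = 3 Fe ÷ 1 = 3.0000.
FeO fraction = (3.0000 × 71.844) / 497.742 = 215.532/497.742 = 0.4330.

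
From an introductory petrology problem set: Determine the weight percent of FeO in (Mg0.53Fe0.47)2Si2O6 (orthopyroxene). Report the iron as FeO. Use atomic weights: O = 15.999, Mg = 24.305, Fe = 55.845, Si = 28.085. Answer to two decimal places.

29.31 wt%

Molar mass of (Mg0.53Fe0.47)2Si2O6 = 1.06·24.305 + 0.94·55.845 + 2·28.085 + 6·15.999 = 230.422 g/mol.
Each formula unit contains 0.94 Fe, equivalent to 0.94/1 = 0.9400 mol FeO.
M(FeO) = 1×55.845 + 1×15.999 = 71.844 g/mol.
Mass of FeO per formula unit = 0.9400 × 71.844 = 67.533 g.
FeO wt% = 67.533 / 230.422 × 100 = 29.31%.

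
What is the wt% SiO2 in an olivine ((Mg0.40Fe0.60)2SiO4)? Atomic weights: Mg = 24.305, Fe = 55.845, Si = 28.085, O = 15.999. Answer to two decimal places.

33.65 wt%

Molar mass of (Mg0.40Fe0.60)2SiO4 = 0.80·24.305 + 1.20·55.845 + 1·28.085 + 4·15.999 = 178.539 g/mol.
Each formula unit contains 1 Si, equivalent to 1/1 = 1.0000 mol SiO2.
M(SiO2) = 1×28.085 + 2×15.999 = 60.083 g/mol.
Mass of SiO2 per formula unit = 1.0000 × 60.083 = 60.083 g.
SiO2 wt% = 60.083 / 178.539 × 100 = 33.65%.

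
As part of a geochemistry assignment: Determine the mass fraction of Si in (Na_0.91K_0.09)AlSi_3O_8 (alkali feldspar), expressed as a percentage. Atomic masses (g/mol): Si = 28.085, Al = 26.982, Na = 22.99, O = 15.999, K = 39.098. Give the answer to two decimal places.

31.95 mass %

Molar mass of (Na_0.91K_0.09)AlSi_3O_8: 0.91×22.99 + 0.09×39.098 + 1×26.982 + 3×28.085 + 8×15.999 = 263.669 g/mol.
Mass of Si per formula unit: 3 × 28.085 = 84.255 g.
Weight fraction Si = 84.255 / 263.669 = 0.3195.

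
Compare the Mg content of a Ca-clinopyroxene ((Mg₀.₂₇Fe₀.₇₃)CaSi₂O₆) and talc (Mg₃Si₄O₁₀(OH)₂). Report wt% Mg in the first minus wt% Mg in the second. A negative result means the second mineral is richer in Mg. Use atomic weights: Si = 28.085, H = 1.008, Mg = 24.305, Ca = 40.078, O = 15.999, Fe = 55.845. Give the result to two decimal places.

-16.49 percentage points

Mg in (Mg₀.₂₇Fe₀.₇₃)CaSi₂O₆: molar mass 239.571 g/mol; 0.27×24.305 = 6.562 g → 2.74 wt%.
Mg in Mg₃Si₄O₁₀(OH)₂: molar mass 379.259 g/mol; 3×24.305 = 72.915 g → 19.23 wt%.
Difference = 2.74 − 19.23 = -16.49 percentage points.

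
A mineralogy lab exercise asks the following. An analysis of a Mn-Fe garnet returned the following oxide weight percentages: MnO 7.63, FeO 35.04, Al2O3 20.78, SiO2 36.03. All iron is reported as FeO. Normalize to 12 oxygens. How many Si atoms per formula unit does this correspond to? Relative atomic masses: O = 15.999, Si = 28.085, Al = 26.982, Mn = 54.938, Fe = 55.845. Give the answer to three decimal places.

2.991 Si apfu

MnO (M=70.937): mol = 0.10756; Mn = 0.10756, O = 0.10756.
FeO (M=71.844): mol = 0.48772; Fe = 0.48772, O = 0.48772.
Al2O3 (M=101.961): mol = 0.20380; Al = 0.40760, O = 0.61140.
SiO2 (M=60.083): mol = 0.59967; Si = 0.59967, O = 1.19934.
ΣO = 2.40602; factor = 12/ΣO = 4.98749.
Si apfu = 0.59967 × 4.98749 = 2.991.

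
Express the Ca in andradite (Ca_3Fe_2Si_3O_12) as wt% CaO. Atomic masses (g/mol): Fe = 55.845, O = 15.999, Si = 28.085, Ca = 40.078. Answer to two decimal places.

Molar mass of Ca_3Fe_2Si_3O_12 = 3*40.078 + 2*55.845 + 3*28.085 + 12*15.999 = 508.167 g/mol.
Each formula unit contains 3 Ca, equivalent to 3/1 = 3.0000 mol CaO.
M(CaO) = 1×40.078 + 1×15.999 = 56.077 g/mol.
Mass of CaO per formula unit = 3.0000 × 56.077 = 168.231 g.
CaO wt% = 168.231 / 508.167 × 100 = 33.11%.

33.11 wt%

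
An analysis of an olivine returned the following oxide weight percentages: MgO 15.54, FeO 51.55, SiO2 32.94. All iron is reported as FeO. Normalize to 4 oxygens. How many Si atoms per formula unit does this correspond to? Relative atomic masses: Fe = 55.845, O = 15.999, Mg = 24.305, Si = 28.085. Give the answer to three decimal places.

0.997 Si apfu

MgO: 15.54/40.304 = 0.38557 mol → 0.38557 mol Mg, 0.38557 mol O.
FeO: 51.55/71.844 = 0.71753 mol → 0.71753 mol Fe, 0.71753 mol O.
SiO2: 32.94/60.083 = 0.54824 mol → 0.54824 mol Si, 1.09648 mol O.
Total oxygen = 2.19958 mol. Normalization factor = 4/2.19958 = 1.81853.
Si per 4 O = 0.54824 × 1.81853 = 0.997.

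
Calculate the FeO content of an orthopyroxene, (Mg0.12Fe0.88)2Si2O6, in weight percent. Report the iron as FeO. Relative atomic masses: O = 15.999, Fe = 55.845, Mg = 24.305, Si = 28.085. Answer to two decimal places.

49.34 wt%

M((Mg0.12Fe0.88)2Si2O6) = 256.284 g/mol; M(FeO) = 71.844 g/mol.
Moles FeO per formula unit = 1.76 Fe ÷ 1 = 1.7600.
FeO fraction = (1.7600 × 71.844) / 256.284 = 126.445/256.284 = 0.4934.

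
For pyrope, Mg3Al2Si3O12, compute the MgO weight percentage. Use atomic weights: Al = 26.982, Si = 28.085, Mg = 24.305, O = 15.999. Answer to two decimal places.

M(Mg3Al2Si3O12) = 403.122 g/mol; M(MgO) = 40.304 g/mol.
Moles MgO per formula unit = 3 Mg ÷ 1 = 3.0000.
MgO fraction = (3.0000 × 40.304) / 403.122 = 120.912/403.122 = 0.2999.

29.99 wt%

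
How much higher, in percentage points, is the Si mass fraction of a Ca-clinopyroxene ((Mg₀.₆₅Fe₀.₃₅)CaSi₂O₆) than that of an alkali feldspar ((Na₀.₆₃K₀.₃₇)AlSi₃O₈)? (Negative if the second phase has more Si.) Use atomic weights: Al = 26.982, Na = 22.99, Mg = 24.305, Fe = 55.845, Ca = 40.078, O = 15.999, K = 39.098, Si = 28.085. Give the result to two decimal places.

-6.74 percentage points

Si in (Mg₀.₆₅Fe₀.₃₅)CaSi₂O₆: molar mass 227.586 g/mol; 2×28.085 = 56.170 g → 24.68 wt%.
Si in (Na₀.₆₃K₀.₃₇)AlSi₃O₈: molar mass 268.179 g/mol; 3×28.085 = 84.255 g → 31.42 wt%.
Difference = 24.68 − 31.42 = -6.74 percentage points.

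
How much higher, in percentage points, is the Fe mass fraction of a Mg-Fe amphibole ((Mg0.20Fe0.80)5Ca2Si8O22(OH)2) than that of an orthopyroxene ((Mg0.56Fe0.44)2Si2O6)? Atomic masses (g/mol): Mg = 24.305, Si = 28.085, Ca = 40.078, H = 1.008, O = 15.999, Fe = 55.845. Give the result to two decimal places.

2.30 percentage points

M((Mg0.20Fe0.80)5Ca2Si8O22(OH)2) = 938.513 g/mol, so wt% Fe = 223.380/938.513 × 100 = 23.80%.
M((Mg0.56Fe0.44)2Si2O6) = 228.529 g/mol, so wt% Fe = 49.144/228.529 × 100 = 21.50%.
23.80 − 21.50 = 2.30 pp.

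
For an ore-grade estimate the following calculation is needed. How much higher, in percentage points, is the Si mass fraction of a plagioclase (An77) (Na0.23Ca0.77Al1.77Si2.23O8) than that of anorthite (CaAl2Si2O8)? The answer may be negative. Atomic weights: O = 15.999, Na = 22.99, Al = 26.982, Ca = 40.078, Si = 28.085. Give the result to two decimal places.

2.62 percentage points

First mineral: 62.630 g Si in 274.527 g formula = 22.81 wt% Si.
Second mineral: 56.170 g Si in 278.204 g formula = 20.19 wt% Si.
22.81% − 20.19% gives a difference of 2.62 percentage points.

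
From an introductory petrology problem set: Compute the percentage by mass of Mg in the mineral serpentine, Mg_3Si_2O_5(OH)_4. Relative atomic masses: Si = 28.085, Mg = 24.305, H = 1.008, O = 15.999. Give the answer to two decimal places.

M(Mg_3Si_2O_5(OH)_4) = 277.108 g/mol.
Mg contributes 3 × 24.305 = 72.915 g per mole.
72.915/277.108 = 0.2631 → 26.31%.

26.31 wt%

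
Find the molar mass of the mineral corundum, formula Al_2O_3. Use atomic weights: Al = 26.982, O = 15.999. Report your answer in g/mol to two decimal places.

101.96 g/mol

Al: 2 × 26.982 = 53.9640
O: 3 × 15.999 = 47.9970
Summing the contributions gives the formula mass.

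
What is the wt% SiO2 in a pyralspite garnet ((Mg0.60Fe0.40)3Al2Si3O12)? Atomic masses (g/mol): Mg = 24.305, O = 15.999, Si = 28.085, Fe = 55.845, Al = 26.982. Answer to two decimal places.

M((Mg0.60Fe0.40)3Al2Si3O12) = 440.970 g/mol; M(SiO2) = 60.083 g/mol.
Moles SiO2 per formula unit = 3 Si ÷ 1 = 3.0000.
SiO2 fraction = (3.0000 × 60.083) / 440.970 = 180.249/440.970 = 0.4088.

40.88 wt%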